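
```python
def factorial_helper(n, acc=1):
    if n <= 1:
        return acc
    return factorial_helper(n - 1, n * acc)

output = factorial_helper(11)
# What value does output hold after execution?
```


factorial_helper(11, 1)
= factorial_helper(10, 11 * 1) = factorial_helper(10, 11)
= factorial_helper(9, 10 * 11) = factorial_helper(9, 110)
= factorial_helper(8, 9 * 110) = factorial_helper(8, 990)
= factorial_helper(7, 8 * 990) = factorial_helper(7, 7920)
= factorial_helper(6, 7 * 7920) = factorial_helper(6, 55440)
= factorial_helper(5, 6 * 55440) = factorial_helper(5, 332640)
= factorial_helper(4, 5 * 332640) = factorial_helper(4, 1663200)
= factorial_helper(3, 4 * 1663200) = factorial_helper(3, 6652800)
= factorial_helper(2, 3 * 6652800) = factorial_helper(2, 19958400)
= factorial_helper(1, 2 * 19958400) = factorial_helper(1, 39916800)
n <= 1, return acc = 39916800


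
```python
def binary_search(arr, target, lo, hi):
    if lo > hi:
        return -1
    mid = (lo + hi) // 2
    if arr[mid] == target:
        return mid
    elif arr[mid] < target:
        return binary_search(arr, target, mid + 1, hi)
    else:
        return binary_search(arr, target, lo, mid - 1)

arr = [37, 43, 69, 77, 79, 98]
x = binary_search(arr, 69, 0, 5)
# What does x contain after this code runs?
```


binary_search(arr, 69, 0, 5)
lo=0, hi=5, mid=2, arr[mid]=69
arr[2] == 69, found at index 2
= 2


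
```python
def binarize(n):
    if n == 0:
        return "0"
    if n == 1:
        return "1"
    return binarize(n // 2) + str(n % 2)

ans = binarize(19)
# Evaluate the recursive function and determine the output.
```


binarize(19)
= binarize(9) + "1"
= binarize(4) + "1" + "1"
= binarize(2) + "0" + "1" + "1"
= binarize(1) + "0" + "0" + "1" + "1"
= "1" + "0" + "0" + "1" + "1"
= "10011"


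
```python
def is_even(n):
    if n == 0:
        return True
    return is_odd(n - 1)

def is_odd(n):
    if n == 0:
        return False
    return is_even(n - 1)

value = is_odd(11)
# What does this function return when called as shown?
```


is_odd(11)
= is_even(10)
= is_odd(9)
= is_even(8)
= is_odd(7)
= is_even(6)
= is_odd(5)
= is_even(4)
= is_odd(3)
= is_even(2)
= is_odd(1)
= is_even(0)
n == 0: return True
= True


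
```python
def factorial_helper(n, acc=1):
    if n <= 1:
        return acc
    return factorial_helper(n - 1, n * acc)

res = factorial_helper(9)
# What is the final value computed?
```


factorial_helper(9, 1)
= factorial_helper(8, 9 * 1) = factorial_helper(8, 9)
= factorial_helper(7, 8 * 9) = factorial_helper(7, 72)
= factorial_helper(6, 7 * 72) = factorial_helper(6, 504)
= factorial_helper(5, 6 * 504) = factorial_helper(5, 3024)
= factorial_helper(4, 5 * 3024) = factorial_helper(4, 15120)
= factorial_helper(3, 4 * 15120) = factorial_helper(3, 60480)
= factorial_helper(2, 3 * 60480) = factorial_helper(2, 181440)
= factorial_helper(1, 2 * 181440) = factorial_helper(1, 362880)
n <= 1, return acc = 362880


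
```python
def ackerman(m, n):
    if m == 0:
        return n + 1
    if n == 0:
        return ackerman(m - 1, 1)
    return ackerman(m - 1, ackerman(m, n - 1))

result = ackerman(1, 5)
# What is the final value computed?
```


ackerman(1, 5)
= ackerman(0, ackerman(1, 4))
First compute ackerman(1, 4) = 6
= ackerman(0, 6)
= 7


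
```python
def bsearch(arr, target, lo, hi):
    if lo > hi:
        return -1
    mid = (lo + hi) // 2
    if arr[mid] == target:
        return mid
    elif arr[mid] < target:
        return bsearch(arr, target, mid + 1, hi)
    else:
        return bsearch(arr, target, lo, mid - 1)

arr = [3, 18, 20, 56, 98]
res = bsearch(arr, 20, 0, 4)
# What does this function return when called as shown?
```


bsearch(arr, 20, 0, 4)
lo=0, hi=4, mid=2, arr[mid]=20
arr[2] == 20, found at index 2
= 2


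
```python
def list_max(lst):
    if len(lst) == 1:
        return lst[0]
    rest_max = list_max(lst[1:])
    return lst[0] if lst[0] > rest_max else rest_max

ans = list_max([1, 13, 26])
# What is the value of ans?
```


list_max([1, 13, 26])
= compare 1 with list_max([13, 26])
= compare 13 with list_max([26])
Base: list_max([26]) = 26
compare 13 with 26: max = 26
compare 1 with 26: max = 26
= 26


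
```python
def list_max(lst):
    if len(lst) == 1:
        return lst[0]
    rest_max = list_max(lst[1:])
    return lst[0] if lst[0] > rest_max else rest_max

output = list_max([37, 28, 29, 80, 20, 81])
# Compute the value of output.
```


list_max([37, 28, 29, 80, 20, 81])
= compare 37 with list_max([28, 29, 80, 20, 81])
= compare 28 with list_max([29, 80, 20, 81])
= compare 29 with list_max([80, 20, 81])
= compare 80 with list_max([20, 81])
= compare 20 with list_max([81])
Base: list_max([81]) = 81
compare 20 with 81: max = 81
compare 80 with 81: max = 81
compare 29 with 81: max = 81
compare 28 with 81: max = 81
compare 37 with 81: max = 81
= 81


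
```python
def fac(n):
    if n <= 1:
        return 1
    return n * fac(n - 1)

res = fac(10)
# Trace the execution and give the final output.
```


fac(10)
= 10 * fac(9)
= 10 * 9 * fac(8)
= 10 * 9 * 8 * fac(7)
= 10 * 9 * 8 * 7 * fac(6)
= 10 * 9 * 8 * 7 * 6 * fac(5)
= 10 * 9 * 8 * 7 * 6 * 5 * fac(4)
= 10 * 9 * 8 * 7 * 6 * 5 * 4 * fac(3)
= 10 * 9 * 8 * 7 * 6 * 5 * 4 * 3 * fac(2)
= 10 * 9 * 8 * 7 * 6 * 5 * 4 * 3 * 2 * fac(1)
= 10 * 9 * 8 * 7 * 6 * 5 * 4 * 3 * 2 * 1
= 3628800


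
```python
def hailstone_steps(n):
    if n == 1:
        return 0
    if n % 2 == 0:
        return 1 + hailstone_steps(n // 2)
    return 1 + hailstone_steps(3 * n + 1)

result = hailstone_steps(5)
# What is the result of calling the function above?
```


hailstone_steps(5)
5 is odd -> 3*5+1 = 16 -> hailstone_steps(16)
16 is even -> hailstone_steps(8)
8 is even -> hailstone_steps(4)
4 is even -> hailstone_steps(2)
2 is even -> hailstone_steps(1)
Reached 1 after 5 steps
= 5


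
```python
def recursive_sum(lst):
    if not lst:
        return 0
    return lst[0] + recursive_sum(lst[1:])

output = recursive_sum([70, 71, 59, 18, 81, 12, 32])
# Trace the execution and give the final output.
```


recursive_sum([70, 71, 59, 18, 81, 12, 32])
= 70 + recursive_sum([71, 59, 18, 81, 12, 32])
= 70 + 71 + recursive_sum([59, 18, 81, 12, 32])
= 70 + 71 + 59 + recursive_sum([18, 81, 12, 32])
= 70 + 71 + 59 + 18 + recursive_sum([81, 12, 32])
= 70 + 71 + 59 + 18 + 81 + recursive_sum([12, 32])
= 70 + 71 + 59 + 18 + 81 + 12 + recursive_sum([32])
= 70 + 71 + 59 + 18 + 81 + 12 + 32 + recursive_sum([])
= 70 + 71 + 59 + 18 + 81 + 12 + 32 + 0
= 343


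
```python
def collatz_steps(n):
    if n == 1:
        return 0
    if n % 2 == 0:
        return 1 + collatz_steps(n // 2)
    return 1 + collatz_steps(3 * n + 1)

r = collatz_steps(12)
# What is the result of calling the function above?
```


collatz_steps(12)
12 is even -> collatz_steps(6)
6 is even -> collatz_steps(3)
3 is odd -> 3*3+1 = 10 -> collatz_steps(10)
10 is even -> collatz_steps(5)
5 is odd -> 3*5+1 = 16 -> collatz_steps(16)
16 is even -> collatz_steps(8)
8 is even -> collatz_steps(4)
4 is even -> collatz_steps(2)
2 is even -> collatz_steps(1)
Reached 1 after 9 steps
= 9


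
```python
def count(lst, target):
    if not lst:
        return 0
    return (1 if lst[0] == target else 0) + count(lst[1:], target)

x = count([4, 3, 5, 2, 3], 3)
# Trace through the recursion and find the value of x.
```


count([4, 3, 5, 2, 3], 3)
lst[0]=4 != 3: 0 + count([3, 5, 2, 3], 3)
lst[0]=3 == 3: 1 + count([5, 2, 3], 3)
lst[0]=5 != 3: 0 + count([2, 3], 3)
lst[0]=2 != 3: 0 + count([3], 3)
lst[0]=3 == 3: 1 + count([], 3)
= 2


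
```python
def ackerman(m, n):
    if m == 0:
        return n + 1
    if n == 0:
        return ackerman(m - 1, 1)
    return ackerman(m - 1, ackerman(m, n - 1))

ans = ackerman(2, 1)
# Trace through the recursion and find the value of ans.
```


ackerman(2, 1)
= ackerman(1, ackerman(2, 0))
First compute ackerman(2, 0) = 3
= ackerman(1, 3)
= 5


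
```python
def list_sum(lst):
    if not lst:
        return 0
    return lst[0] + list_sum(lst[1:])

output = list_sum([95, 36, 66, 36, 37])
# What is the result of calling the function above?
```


list_sum([95, 36, 66, 36, 37])
= 95 + list_sum([36, 66, 36, 37])
= 95 + 36 + list_sum([66, 36, 37])
= 95 + 36 + 66 + list_sum([36, 37])
= 95 + 36 + 66 + 36 + list_sum([37])
= 95 + 36 + 66 + 36 + 37 + list_sum([])
= 95 + 36 + 66 + 36 + 37 + 0
= 270


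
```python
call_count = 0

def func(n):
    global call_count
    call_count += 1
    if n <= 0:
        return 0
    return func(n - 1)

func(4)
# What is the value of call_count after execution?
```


func(4) calls func(3) calls ... calls func(0)
Total calls: 4 + 1 (for base case) = 5


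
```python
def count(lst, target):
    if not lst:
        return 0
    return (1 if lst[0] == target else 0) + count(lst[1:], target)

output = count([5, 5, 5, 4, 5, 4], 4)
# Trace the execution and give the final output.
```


count([5, 5, 5, 4, 5, 4], 4)
lst[0]=5 != 4: 0 + count([5, 5, 4, 5, 4], 4)
lst[0]=5 != 4: 0 + count([5, 4, 5, 4], 4)
lst[0]=5 != 4: 0 + count([4, 5, 4], 4)
lst[0]=4 == 4: 1 + count([5, 4], 4)
lst[0]=5 != 4: 0 + count([4], 4)
lst[0]=4 == 4: 1 + count([], 4)
= 2


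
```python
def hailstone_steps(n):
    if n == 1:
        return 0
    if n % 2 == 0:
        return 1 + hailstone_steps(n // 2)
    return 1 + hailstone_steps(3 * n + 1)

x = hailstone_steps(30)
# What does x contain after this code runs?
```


hailstone_steps(30)
30 is even -> hailstone_steps(15)
15 is odd -> 3*15+1 = 46 -> hailstone_steps(46)
46 is even -> hailstone_steps(23)
23 is odd -> 3*23+1 = 70 -> hailstone_steps(70)
70 is even -> hailstone_steps(35)
35 is odd -> 3*35+1 = 106 -> hailstone_steps(106)
106 is even -> hailstone_steps(53)
53 is odd -> 3*53+1 = 160 -> hailstone_steps(160)
160 is even -> hailstone_steps(80)
80 is even -> hailstone_steps(40)
40 is even -> hailstone_steps(20)
20 is even -> hailstone_steps(10)
10 is even -> hailstone_steps(5)
5 is odd -> 3*5+1 = 16 -> hailstone_steps(16)
16 is even -> hailstone_steps(8)
8 is even -> hailstone_steps(4)
4 is even -> hailstone_steps(2)
2 is even -> hailstone_steps(1)
Reached 1 after 18 steps
= 18


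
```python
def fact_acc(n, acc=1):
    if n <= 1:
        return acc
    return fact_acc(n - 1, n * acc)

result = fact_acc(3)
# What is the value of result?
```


fact_acc(3, 1)
= fact_acc(2, 3 * 1) = fact_acc(2, 3)
= fact_acc(1, 2 * 3) = fact_acc(1, 6)
n <= 1, return acc = 6


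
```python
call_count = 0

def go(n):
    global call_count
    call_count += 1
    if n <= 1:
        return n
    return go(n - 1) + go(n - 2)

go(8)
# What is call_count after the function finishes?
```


go(8) calls go(7) and go(6); each non-base call branches into two more.
Let C(k) = total number of calls made by go(k), including the call to go(k) itself.
Base cases: C(0) = 1, C(1) = 1
Recurrence: C(k) = 1 + C(k-1) + C(k-2)
  C(2) = 1 + C(1) + C(0) = 1 + 1 + 1 = 3
  C(3) = 1 + C(2) + C(1) = 1 + 3 + 1 = 5
  C(4) = 1 + C(3) + C(2) = 1 + 5 + 3 = 9
  C(5) = 1 + C(4) + C(3) = 1 + 9 + 5 = 15
  C(6) = 1 + C(5) + C(4) = 1 + 15 + 9 = 25
  C(7) = 1 + C(6) + C(5) = 1 + 25 + 15 = 41
  C(8) = 1 + C(7) + C(6) = 1 + 41 + 25 = 67
Total calls = C(8) = 67


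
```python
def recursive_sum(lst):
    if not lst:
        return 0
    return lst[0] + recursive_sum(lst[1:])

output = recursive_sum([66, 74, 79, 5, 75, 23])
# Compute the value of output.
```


recursive_sum([66, 74, 79, 5, 75, 23])
= 66 + recursive_sum([74, 79, 5, 75, 23])
= 66 + 74 + recursive_sum([79, 5, 75, 23])
= 66 + 74 + 79 + recursive_sum([5, 75, 23])
= 66 + 74 + 79 + 5 + recursive_sum([75, 23])
= 66 + 74 + 79 + 5 + 75 + recursive_sum([23])
= 66 + 74 + 79 + 5 + 75 + 23 + recursive_sum([])
= 66 + 74 + 79 + 5 + 75 + 23 + 0
= 322


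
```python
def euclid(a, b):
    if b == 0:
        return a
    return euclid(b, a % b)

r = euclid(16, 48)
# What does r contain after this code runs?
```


euclid(16, 48)
= euclid(48, 16 % 48) = euclid(48, 16)
= euclid(16, 48 % 16) = euclid(16, 0)
b == 0, return a = 16


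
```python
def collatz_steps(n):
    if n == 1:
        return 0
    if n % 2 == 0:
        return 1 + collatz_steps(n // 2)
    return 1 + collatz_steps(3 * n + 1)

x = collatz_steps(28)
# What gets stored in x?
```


collatz_steps(28)
28 is even -> collatz_steps(14)
14 is even -> collatz_steps(7)
7 is odd -> 3*7+1 = 22 -> collatz_steps(22)
22 is even -> collatz_steps(11)
11 is odd -> 3*11+1 = 34 -> collatz_steps(34)
34 is even -> collatz_steps(17)
17 is odd -> 3*17+1 = 52 -> collatz_steps(52)
52 is even -> collatz_steps(26)
26 is even -> collatz_steps(13)
13 is odd -> 3*13+1 = 40 -> collatz_steps(40)
40 is even -> collatz_steps(20)
20 is even -> collatz_steps(10)
10 is even -> collatz_steps(5)
5 is odd -> 3*5+1 = 16 -> collatz_steps(16)
16 is even -> collatz_steps(8)
8 is even -> collatz_steps(4)
4 is even -> collatz_steps(2)
2 is even -> collatz_steps(1)
Reached 1 after 18 steps
= 18


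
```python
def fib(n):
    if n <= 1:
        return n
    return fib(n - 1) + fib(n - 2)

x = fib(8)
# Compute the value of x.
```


fib(8)
= fib(7) + fib(6)
= (fib(6) + fib(5)) + fib(6)
Computing bottom-up: fib(0)=0, fib(1)=1, fib(2)=1, fib(3)=2, fib(4)=3, fib(5)=5, fib(6)=8, fib(7)=13, fib(8)=21
= 21


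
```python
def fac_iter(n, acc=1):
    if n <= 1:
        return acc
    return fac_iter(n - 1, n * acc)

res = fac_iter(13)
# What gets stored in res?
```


fac_iter(13, 1)
= fac_iter(12, 13 * 1) = fac_iter(12, 13)
= fac_iter(11, 12 * 13) = fac_iter(11, 156)
= fac_iter(10, 11 * 156) = fac_iter(10, 1716)
= fac_iter(9, 10 * 1716) = fac_iter(9, 17160)
= fac_iter(8, 9 * 17160) = fac_iter(8, 154440)
= fac_iter(7, 8 * 154440) = fac_iter(7, 1235520)
= fac_iter(6, 7 * 1235520) = fac_iter(6, 8648640)
= fac_iter(5, 6 * 8648640) = fac_iter(5, 51891840)
= fac_iter(4, 5 * 51891840) = fac_iter(4, 259459200)
= fac_iter(3, 4 * 259459200) = fac_iter(3, 1037836800)
= fac_iter(2, 3 * 1037836800) = fac_iter(2, 3113510400)
= fac_iter(1, 2 * 3113510400) = fac_iter(1, 6227020800)
n <= 1, return acc = 6227020800


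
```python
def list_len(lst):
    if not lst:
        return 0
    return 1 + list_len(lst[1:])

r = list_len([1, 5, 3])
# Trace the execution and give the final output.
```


list_len([1, 5, 3])
= 1 + list_len([5, 3])
= 1 + 1 + list_len([3])
= 1 + 1 + 1 + list_len([])
= 1 + 1 + 1 + 0
= 3


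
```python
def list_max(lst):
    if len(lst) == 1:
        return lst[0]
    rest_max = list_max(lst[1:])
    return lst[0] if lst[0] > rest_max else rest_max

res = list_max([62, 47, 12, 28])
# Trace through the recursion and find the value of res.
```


list_max([62, 47, 12, 28])
= compare 62 with list_max([47, 12, 28])
= compare 47 with list_max([12, 28])
= compare 12 with list_max([28])
Base: list_max([28]) = 28
compare 12 with 28: max = 28
compare 47 with 28: max = 47
compare 62 with 47: max = 62
= 62


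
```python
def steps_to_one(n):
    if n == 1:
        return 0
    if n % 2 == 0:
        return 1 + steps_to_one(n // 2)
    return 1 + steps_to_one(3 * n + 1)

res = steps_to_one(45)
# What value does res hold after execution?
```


steps_to_one(45)
45 is odd -> 3*45+1 = 136 -> steps_to_one(136)
136 is even -> steps_to_one(68)
68 is even -> steps_to_one(34)
34 is even -> steps_to_one(17)
17 is odd -> 3*17+1 = 52 -> steps_to_one(52)
52 is even -> steps_to_one(26)
26 is even -> steps_to_one(13)
13 is odd -> 3*13+1 = 40 -> steps_to_one(40)
40 is even -> steps_to_one(20)
20 is even -> steps_to_one(10)
10 is even -> steps_to_one(5)
5 is odd -> 3*5+1 = 16 -> steps_to_one(16)
16 is even -> steps_to_one(8)
8 is even -> steps_to_one(4)
4 is even -> steps_to_one(2)
2 is even -> steps_to_one(1)
Reached 1 after 16 steps
= 16


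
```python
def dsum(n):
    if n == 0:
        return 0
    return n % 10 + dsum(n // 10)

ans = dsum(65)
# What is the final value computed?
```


dsum(65)
= 5 + dsum(6)
= 5 + 6 + dsum(0)
= 5 + 6 + 0
= 11


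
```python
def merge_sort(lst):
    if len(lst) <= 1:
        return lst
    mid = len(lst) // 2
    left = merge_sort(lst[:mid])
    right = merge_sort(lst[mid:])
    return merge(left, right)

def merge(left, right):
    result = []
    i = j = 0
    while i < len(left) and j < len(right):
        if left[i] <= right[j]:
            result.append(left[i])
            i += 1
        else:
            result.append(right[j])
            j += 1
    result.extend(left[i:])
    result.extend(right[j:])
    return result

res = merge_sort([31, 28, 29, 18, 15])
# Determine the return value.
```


merge_sort([31, 28, 29, 18, 15])
Split into [31, 28] and [29, 18, 15]
Left sorted: [28, 31]
Right sorted: [15, 18, 29]
Merge [28, 31] and [15, 18, 29]
= [15, 18, 28, 29, 31]


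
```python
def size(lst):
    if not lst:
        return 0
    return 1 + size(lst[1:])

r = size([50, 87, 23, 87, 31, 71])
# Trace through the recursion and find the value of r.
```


size([50, 87, 23, 87, 31, 71])
= 1 + size([87, 23, 87, 31, 71])
= 1 + 1 + size([23, 87, 31, 71])
= 1 + 1 + 1 + size([87, 31, 71])
= 1 + 1 + 1 + 1 + size([31, 71])
= 1 + 1 + 1 + 1 + 1 + size([71])
= 1 + 1 + 1 + 1 + 1 + 1 + size([])
= 1 + 1 + 1 + 1 + 1 + 1 + 0
= 6


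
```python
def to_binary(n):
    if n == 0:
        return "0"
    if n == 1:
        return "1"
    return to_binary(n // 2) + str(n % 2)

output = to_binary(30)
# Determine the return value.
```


to_binary(30)
= to_binary(15) + "0"
= to_binary(7) + "1" + "0"
= to_binary(3) + "1" + "1" + "0"
= to_binary(1) + "1" + "1" + "1" + "0"
= "1" + "1" + "1" + "1" + "0"
= "11110"


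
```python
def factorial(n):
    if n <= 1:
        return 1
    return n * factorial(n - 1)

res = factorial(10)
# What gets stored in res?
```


factorial(10)
= 10 * factorial(9)
= 10 * 9 * factorial(8)
= 10 * 9 * 8 * factorial(7)
= 10 * 9 * 8 * 7 * factorial(6)
= 10 * 9 * 8 * 7 * 6 * factorial(5)
= 10 * 9 * 8 * 7 * 6 * 5 * factorial(4)
= 10 * 9 * 8 * 7 * 6 * 5 * 4 * factorial(3)
= 10 * 9 * 8 * 7 * 6 * 5 * 4 * 3 * factorial(2)
= 10 * 9 * 8 * 7 * 6 * 5 * 4 * 3 * 2 * factorial(1)
= 10 * 9 * 8 * 7 * 6 * 5 * 4 * 3 * 2 * 1
= 3628800


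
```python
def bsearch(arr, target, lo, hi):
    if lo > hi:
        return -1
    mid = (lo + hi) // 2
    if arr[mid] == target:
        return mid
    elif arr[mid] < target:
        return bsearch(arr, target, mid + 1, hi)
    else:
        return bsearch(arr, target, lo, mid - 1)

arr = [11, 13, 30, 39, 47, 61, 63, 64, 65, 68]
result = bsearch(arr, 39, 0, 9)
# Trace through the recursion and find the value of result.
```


bsearch(arr, 39, 0, 9)
lo=0, hi=9, mid=4, arr[mid]=47
47 > 39, search left half
lo=0, hi=3, mid=1, arr[mid]=13
13 < 39, search right half
lo=2, hi=3, mid=2, arr[mid]=30
30 < 39, search right half
lo=3, hi=3, mid=3, arr[mid]=39
arr[3] == 39, found at index 3
= 3


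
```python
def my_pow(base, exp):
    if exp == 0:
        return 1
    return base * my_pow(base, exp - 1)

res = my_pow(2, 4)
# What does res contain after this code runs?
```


my_pow(2, 4)
= 2 * my_pow(2, 3)
= 2 * 2 * my_pow(2, 2)
= 2 * 2 * 2 * my_pow(2, 1)
= 2 * 2 * 2 * 2 * my_pow(2, 0)
= 2 * 2 * 2 * 2 * 1
= 16


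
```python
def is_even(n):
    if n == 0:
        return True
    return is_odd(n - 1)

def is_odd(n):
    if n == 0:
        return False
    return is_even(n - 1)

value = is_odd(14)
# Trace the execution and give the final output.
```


is_odd(14)
= is_even(13)
= is_odd(12)
= is_even(11)
= is_odd(10)
= is_even(9)
= is_odd(8)
= is_even(7)
= is_odd(6)
= is_even(5)
= is_odd(4)
= is_even(3)
= is_odd(2)
= is_even(1)
= is_odd(0)
n == 0: return False
= False


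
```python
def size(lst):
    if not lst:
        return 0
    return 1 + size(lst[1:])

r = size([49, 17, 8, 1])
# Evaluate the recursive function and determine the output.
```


size([49, 17, 8, 1])
= 1 + size([17, 8, 1])
= 1 + 1 + size([8, 1])
= 1 + 1 + 1 + size([1])
= 1 + 1 + 1 + 1 + size([])
= 1 + 1 + 1 + 1 + 0
= 4


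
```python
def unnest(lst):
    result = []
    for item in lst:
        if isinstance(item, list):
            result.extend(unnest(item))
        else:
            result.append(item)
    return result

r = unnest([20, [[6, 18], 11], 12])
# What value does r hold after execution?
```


unnest([20, [[6, 18], 11], 12])
Processing each element:
  20 is not a list -> append 20
  [[6, 18], 11] is a list -> unnest recursively -> [6, 18, 11]
  12 is not a list -> append 12
= [20, 6, 18, 11, 12]


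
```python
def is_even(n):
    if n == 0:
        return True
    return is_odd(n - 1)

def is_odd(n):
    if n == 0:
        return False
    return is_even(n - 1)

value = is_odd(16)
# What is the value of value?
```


is_odd(16)
= is_even(15)
= is_odd(14)
= is_even(13)
= is_odd(12)
= is_even(11)
= is_odd(10)
= is_even(9)
= is_odd(8)
= is_even(7)
= is_odd(6)
= is_even(5)
= is_odd(4)
= is_even(3)
= is_odd(2)
= is_even(1)
= is_odd(0)
n == 0: return False
= False


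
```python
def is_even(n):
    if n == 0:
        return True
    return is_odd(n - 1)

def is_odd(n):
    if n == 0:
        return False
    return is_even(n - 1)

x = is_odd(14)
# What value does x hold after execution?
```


is_odd(14)
= is_even(13)
= is_odd(12)
= is_even(11)
= is_odd(10)
= is_even(9)
= is_odd(8)
= is_even(7)
= is_odd(6)
= is_even(5)
= is_odd(4)
= is_even(3)
= is_odd(2)
= is_even(1)
= is_odd(0)
n == 0: return False
= False


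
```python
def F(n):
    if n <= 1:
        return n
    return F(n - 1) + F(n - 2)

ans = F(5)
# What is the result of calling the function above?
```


F(5)
= F(4) + F(3)
= (F(3) + F(2)) + F(3)
Computing bottom-up: F(0)=0, F(1)=1, F(2)=1, F(3)=2, F(4)=3, F(5)=5
= 5


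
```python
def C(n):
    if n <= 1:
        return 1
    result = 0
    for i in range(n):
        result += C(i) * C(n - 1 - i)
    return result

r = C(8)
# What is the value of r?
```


C(8)
= sum of C(i) * C(8-1-i) for i in 0..7
First compute sub-values bottom-up:
  C(0) = 1, C(1) = 1
  C(2) = 1*1 + 1*1 = 2
  C(3) = 1*2 + 1*1 + 2*1 = 5
  C(4) = 1*5 + 1*2 + 2*1 + 5*1 = 14
  C(5) = 1*14 + 1*5 + 2*2 + 5*1 + 14*1 = 42
  C(6) = 1*42 + 1*14 + 2*5 + 5*2 + 14*1 + 42*1 = 132
  C(7) = 1*132 + 1*42 + 2*14 + 5*5 + 14*2 + 42*1 + 132*1 = 429
Now C(8):
  C(0)*C(7) = 1*429 = 429
  C(1)*C(6) = 1*132 = 132
  C(2)*C(5) = 2*42 = 84
  C(3)*C(4) = 5*14 = 70
  C(4)*C(3) = 14*5 = 70
  C(5)*C(2) = 42*2 = 84
  C(6)*C(1) = 132*1 = 132
  C(7)*C(0) = 429*1 = 429
= 429 + 132 + 84 + 70 + 70 + 84 + 132 + 429
= 1430


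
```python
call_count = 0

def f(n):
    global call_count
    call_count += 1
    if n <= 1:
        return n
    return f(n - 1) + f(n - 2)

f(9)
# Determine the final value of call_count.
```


f(9) calls f(8) and f(7); each non-base call branches into two more.
Let C(k) = total number of calls made by f(k), including the call to f(k) itself.
Base cases: C(0) = 1, C(1) = 1
Recurrence: C(k) = 1 + C(k-1) + C(k-2)
  C(2) = 1 + C(1) + C(0) = 1 + 1 + 1 = 3
  C(3) = 1 + C(2) + C(1) = 1 + 3 + 1 = 5
  C(4) = 1 + C(3) + C(2) = 1 + 5 + 3 = 9
  C(5) = 1 + C(4) + C(3) = 1 + 9 + 5 = 15
  C(6) = 1 + C(5) + C(4) = 1 + 15 + 9 = 25
  C(7) = 1 + C(6) + C(5) = 1 + 25 + 15 = 41
  C(8) = 1 + C(7) + C(6) = 1 + 41 + 25 = 67
  C(9) = 1 + C(8) + C(7) = 1 + 67 + 41 = 109
Total calls = C(9) = 109


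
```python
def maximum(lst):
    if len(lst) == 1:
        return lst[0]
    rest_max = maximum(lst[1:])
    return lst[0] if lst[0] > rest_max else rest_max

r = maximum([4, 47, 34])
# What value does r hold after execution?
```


maximum([4, 47, 34])
= compare 4 with maximum([47, 34])
= compare 47 with maximum([34])
Base: maximum([34]) = 34
compare 47 with 34: max = 47
compare 4 with 47: max = 47
= 47


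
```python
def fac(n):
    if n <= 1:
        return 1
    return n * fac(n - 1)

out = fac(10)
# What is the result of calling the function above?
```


fac(10)
= 10 * fac(9)
= 10 * 9 * fac(8)
= 10 * 9 * 8 * fac(7)
= 10 * 9 * 8 * 7 * fac(6)
= 10 * 9 * 8 * 7 * 6 * fac(5)
= 10 * 9 * 8 * 7 * 6 * 5 * fac(4)
= 10 * 9 * 8 * 7 * 6 * 5 * 4 * fac(3)
= 10 * 9 * 8 * 7 * 6 * 5 * 4 * 3 * fac(2)
= 10 * 9 * 8 * 7 * 6 * 5 * 4 * 3 * 2 * fac(1)
= 10 * 9 * 8 * 7 * 6 * 5 * 4 * 3 * 2 * 1
= 3628800


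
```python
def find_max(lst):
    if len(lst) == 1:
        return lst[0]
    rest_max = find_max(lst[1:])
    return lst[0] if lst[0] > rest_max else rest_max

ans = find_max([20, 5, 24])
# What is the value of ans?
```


find_max([20, 5, 24])
= compare 20 with find_max([5, 24])
= compare 5 with find_max([24])
Base: find_max([24]) = 24
compare 5 with 24: max = 24
compare 20 with 24: max = 24
= 24


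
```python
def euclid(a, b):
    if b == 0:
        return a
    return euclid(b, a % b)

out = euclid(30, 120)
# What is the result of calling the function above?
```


euclid(30, 120)
= euclid(120, 30 % 120) = euclid(120, 30)
= euclid(30, 120 % 30) = euclid(30, 0)
b == 0, return a = 30


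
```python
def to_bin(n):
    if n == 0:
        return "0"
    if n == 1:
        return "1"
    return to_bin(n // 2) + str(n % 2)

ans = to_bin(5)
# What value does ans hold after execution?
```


to_bin(5)
= to_bin(2) + "1"
= to_bin(1) + "0" + "1"
= "1" + "0" + "1"
= "101"


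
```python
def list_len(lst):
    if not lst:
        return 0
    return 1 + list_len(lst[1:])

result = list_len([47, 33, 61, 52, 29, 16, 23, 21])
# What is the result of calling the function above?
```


list_len([47, 33, 61, 52, 29, 16, 23, 21])
= 1 + list_len([33, 61, 52, 29, 16, 23, 21])
= 1 + 1 + list_len([61, 52, 29, 16, 23, 21])
= 1 + 1 + 1 + list_len([52, 29, 16, 23, 21])
= 1 + 1 + 1 + 1 + list_len([29, 16, 23, 21])
= 1 + 1 + 1 + 1 + 1 + list_len([16, 23, 21])
= 1 + 1 + 1 + 1 + 1 + 1 + list_len([23, 21])
= 1 + 1 + 1 + 1 + 1 + 1 + 1 + list_len([21])
= 1 + 1 + 1 + 1 + 1 + 1 + 1 + 1 + list_len([])
= 1 + 1 + 1 + 1 + 1 + 1 + 1 + 1 + 0
= 8


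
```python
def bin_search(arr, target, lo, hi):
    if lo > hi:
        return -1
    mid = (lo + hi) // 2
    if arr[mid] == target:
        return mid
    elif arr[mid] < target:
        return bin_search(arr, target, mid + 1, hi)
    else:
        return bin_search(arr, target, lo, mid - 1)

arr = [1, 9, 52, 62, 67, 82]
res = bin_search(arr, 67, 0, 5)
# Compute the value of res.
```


bin_search(arr, 67, 0, 5)
lo=0, hi=5, mid=2, arr[mid]=52
52 < 67, search right half
lo=3, hi=5, mid=4, arr[mid]=67
arr[4] == 67, found at index 4
= 4


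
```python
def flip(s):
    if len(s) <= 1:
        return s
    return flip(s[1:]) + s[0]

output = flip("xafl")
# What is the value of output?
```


flip("xafl")
= flip("afl") + "x"
= flip("fl") + "a" + "x"
= flip("l") + "f" + "a" + "x"
= "l" + "f" + "a" + "x"
= "lfax"


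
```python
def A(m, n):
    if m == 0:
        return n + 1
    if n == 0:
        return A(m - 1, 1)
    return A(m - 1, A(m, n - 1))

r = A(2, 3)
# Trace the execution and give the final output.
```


A(2, 3)
= A(1, A(2, 2))
First compute A(2, 2) = 7
= A(1, 7)
= 9


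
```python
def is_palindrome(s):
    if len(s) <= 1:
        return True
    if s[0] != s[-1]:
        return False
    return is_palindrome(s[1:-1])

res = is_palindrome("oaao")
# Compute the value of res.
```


is_palindrome("oaao")
"oaao": s[0]='o' == s[-1]='o' -> is_palindrome("aa")
"aa": s[0]='a' == s[-1]='a' -> is_palindrome("")
"": len <= 1 -> True
= True


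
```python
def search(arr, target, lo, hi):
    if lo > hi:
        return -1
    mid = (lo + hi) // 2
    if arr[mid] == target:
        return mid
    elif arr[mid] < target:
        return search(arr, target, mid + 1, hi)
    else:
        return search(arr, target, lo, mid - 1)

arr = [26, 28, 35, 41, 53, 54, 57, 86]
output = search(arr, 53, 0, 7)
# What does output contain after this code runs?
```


search(arr, 53, 0, 7)
lo=0, hi=7, mid=3, arr[mid]=41
41 < 53, search right half
lo=4, hi=7, mid=5, arr[mid]=54
54 > 53, search left half
lo=4, hi=4, mid=4, arr[mid]=53
arr[4] == 53, found at index 4
= 4


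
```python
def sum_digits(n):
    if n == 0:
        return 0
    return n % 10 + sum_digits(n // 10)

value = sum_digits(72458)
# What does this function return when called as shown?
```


sum_digits(72458)
= 8 + sum_digits(7245)
= 8 + 5 + sum_digits(724)
= 8 + 5 + 4 + sum_digits(72)
= 8 + 5 + 4 + 2 + sum_digits(7)
= 8 + 5 + 4 + 2 + 7 + sum_digits(0)
= 8 + 5 + 4 + 2 + 7 + 0
= 26


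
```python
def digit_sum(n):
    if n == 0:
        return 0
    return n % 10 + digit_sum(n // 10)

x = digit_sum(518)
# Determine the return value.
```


digit_sum(518)
= 8 + digit_sum(51)
= 8 + 1 + digit_sum(5)
= 8 + 1 + 5 + digit_sum(0)
= 8 + 1 + 5 + 0
= 14


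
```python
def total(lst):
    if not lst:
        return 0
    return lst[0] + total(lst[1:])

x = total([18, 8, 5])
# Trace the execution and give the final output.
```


total([18, 8, 5])
= 18 + total([8, 5])
= 18 + 8 + total([5])
= 18 + 8 + 5 + total([])
= 18 + 8 + 5 + 0
= 31


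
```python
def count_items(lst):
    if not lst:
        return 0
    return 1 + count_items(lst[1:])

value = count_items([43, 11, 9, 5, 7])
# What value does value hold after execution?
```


count_items([43, 11, 9, 5, 7])
= 1 + count_items([11, 9, 5, 7])
= 1 + 1 + count_items([9, 5, 7])
= 1 + 1 + 1 + count_items([5, 7])
= 1 + 1 + 1 + 1 + count_items([7])
= 1 + 1 + 1 + 1 + 1 + count_items([])
= 1 + 1 + 1 + 1 + 1 + 0
= 5


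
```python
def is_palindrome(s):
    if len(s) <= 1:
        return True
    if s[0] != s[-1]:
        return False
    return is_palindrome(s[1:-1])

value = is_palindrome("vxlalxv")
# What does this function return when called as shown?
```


is_palindrome("vxlalxv")
"vxlalxv": s[0]='v' == s[-1]='v' -> is_palindrome("xlalx")
"xlalx": s[0]='x' == s[-1]='x' -> is_palindrome("lal")
"lal": s[0]='l' == s[-1]='l' -> is_palindrome("a")
"a": len <= 1 -> True
= True


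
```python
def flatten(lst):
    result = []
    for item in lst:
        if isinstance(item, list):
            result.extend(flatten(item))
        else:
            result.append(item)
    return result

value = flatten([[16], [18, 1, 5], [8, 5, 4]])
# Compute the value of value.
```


flatten([[16], [18, 1, 5], [8, 5, 4]])
Processing each element:
  [16] is a list -> flatten recursively -> [16]
  [18, 1, 5] is a list -> flatten recursively -> [18, 1, 5]
  [8, 5, 4] is a list -> flatten recursively -> [8, 5, 4]
= [16, 18, 1, 5, 8, 5, 4]


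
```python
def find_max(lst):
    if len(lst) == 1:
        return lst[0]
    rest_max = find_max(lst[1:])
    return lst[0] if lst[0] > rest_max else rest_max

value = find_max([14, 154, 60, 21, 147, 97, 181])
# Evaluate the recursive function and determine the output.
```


find_max([14, 154, 60, 21, 147, 97, 181])
= compare 14 with find_max([154, 60, 21, 147, 97, 181])
= compare 154 with find_max([60, 21, 147, 97, 181])
= compare 60 with find_max([21, 147, 97, 181])
= compare 21 with find_max([147, 97, 181])
= compare 147 with find_max([97, 181])
= compare 97 with find_max([181])
Base: find_max([181]) = 181
compare 97 with 181: max = 181
compare 147 with 181: max = 181
compare 21 with 181: max = 181
compare 60 with 181: max = 181
compare 154 with 181: max = 181
compare 14 with 181: max = 181
= 181


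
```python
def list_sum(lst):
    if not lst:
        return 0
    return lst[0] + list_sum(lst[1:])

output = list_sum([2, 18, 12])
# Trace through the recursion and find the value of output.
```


list_sum([2, 18, 12])
= 2 + list_sum([18, 12])
= 2 + 18 + list_sum([12])
= 2 + 18 + 12 + list_sum([])
= 2 + 18 + 12 + 0
= 32


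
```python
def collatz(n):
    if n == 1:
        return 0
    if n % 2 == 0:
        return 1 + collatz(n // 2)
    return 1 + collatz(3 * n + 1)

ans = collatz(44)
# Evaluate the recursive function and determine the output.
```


collatz(44)
44 is even -> collatz(22)
22 is even -> collatz(11)
11 is odd -> 3*11+1 = 34 -> collatz(34)
34 is even -> collatz(17)
17 is odd -> 3*17+1 = 52 -> collatz(52)
52 is even -> collatz(26)
26 is even -> collatz(13)
13 is odd -> 3*13+1 = 40 -> collatz(40)
40 is even -> collatz(20)
20 is even -> collatz(10)
10 is even -> collatz(5)
5 is odd -> 3*5+1 = 16 -> collatz(16)
16 is even -> collatz(8)
8 is even -> collatz(4)
4 is even -> collatz(2)
2 is even -> collatz(1)
Reached 1 after 16 steps
= 16


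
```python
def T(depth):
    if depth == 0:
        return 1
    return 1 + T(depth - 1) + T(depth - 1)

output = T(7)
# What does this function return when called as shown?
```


T(7)
= 1 + T(6) + T(6)
= 1 + 2 * T(6)
T(k) = 2^(k+1) - 1
T(0) = 1
T(1) = 3
T(2) = 7
T(3) = 15
T(4) = 31
T(7) = 2^8 - 1 = 255


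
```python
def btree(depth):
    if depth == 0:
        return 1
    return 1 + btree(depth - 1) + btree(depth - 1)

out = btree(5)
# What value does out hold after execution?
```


btree(5)
= 1 + btree(4) + btree(4)
= 1 + 2 * btree(4)
btree(k) = 2^(k+1) - 1
btree(0) = 1
btree(1) = 3
btree(2) = 7
btree(3) = 15
btree(4) = 31
btree(5) = 2^6 - 1 = 63


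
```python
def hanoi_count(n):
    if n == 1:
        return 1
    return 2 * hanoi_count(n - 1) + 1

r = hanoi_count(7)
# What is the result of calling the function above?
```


hanoi_count(7)
= 2 * hanoi_count(6) + 1
= 2 * (2 * hanoi_count(5) + 1) + 1
= 2 * (2 * (2 * hanoi_count(4) + 1) + 1) + 1
= 2 * (2 * (2 * (2 * hanoi_count(3) + 1) + 1) + 1) + 1
= 2 * (2 * (2 * (2 * (2 * hanoi_count(2) + 1) + 1) + 1) + 1) + 1
= 2 * (2 * (2 * (2 * (2 * (2 * hanoi_count(1) + 1) + 1) + 1) + 1) + 1) + 1
Now compute bottom-up:
hanoi_count(1) = 1
hanoi_count(2) = 2 * 1 + 1 = 3
hanoi_count(3) = 2 * 3 + 1 = 7
hanoi_count(4) = 2 * 7 + 1 = 15
hanoi_count(5) = 2 * 15 + 1 = 31
hanoi_count(6) = 2 * 31 + 1 = 63
hanoi_count(7) = 2 * 63 + 1 = 127
= 127


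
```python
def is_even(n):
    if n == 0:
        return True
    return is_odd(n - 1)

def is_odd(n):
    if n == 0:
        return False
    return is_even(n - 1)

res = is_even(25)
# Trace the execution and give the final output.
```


is_even(25)
= is_odd(24)
= is_even(23)
= is_odd(22)
= is_even(21)
= is_odd(20)
= is_even(19)
= is_odd(18)
= is_even(17)
= is_odd(16)
= is_even(15)
= is_odd(14)
= is_even(13)
= is_odd(12)
= is_even(11)
= is_odd(10)
= is_even(9)
= is_odd(8)
= is_even(7)
= is_odd(6)
= is_even(5)
= is_odd(4)
= is_even(3)
= is_odd(2)
= is_even(1)
= is_odd(0)
n == 0: return False
= False


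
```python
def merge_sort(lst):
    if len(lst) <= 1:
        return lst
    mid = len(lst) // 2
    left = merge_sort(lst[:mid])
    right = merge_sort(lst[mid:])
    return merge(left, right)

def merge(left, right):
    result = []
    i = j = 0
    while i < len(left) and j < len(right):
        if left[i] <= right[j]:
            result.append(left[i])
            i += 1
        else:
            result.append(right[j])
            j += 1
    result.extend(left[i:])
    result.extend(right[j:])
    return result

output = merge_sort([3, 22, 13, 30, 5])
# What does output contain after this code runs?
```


merge_sort([3, 22, 13, 30, 5])
Split into [3, 22] and [13, 30, 5]
Left sorted: [3, 22]
Right sorted: [5, 13, 30]
Merge [3, 22] and [5, 13, 30]
= [3, 5, 13, 22, 30]


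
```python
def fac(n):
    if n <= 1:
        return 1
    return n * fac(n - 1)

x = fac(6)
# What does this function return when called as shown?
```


fac(6)
= 6 * fac(5)
= 6 * 5 * fac(4)
= 6 * 5 * 4 * fac(3)
= 6 * 5 * 4 * 3 * fac(2)
= 6 * 5 * 4 * 3 * 2 * fac(1)
= 6 * 5 * 4 * 3 * 2 * 1
= 720


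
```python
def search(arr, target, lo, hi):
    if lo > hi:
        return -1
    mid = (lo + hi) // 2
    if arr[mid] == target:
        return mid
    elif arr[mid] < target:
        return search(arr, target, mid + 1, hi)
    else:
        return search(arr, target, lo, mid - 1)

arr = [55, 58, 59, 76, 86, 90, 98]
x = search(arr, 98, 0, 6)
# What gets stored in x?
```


search(arr, 98, 0, 6)
lo=0, hi=6, mid=3, arr[mid]=76
76 < 98, search right half
lo=4, hi=6, mid=5, arr[mid]=90
90 < 98, search right half
lo=6, hi=6, mid=6, arr[mid]=98
arr[6] == 98, found at index 6
= 6


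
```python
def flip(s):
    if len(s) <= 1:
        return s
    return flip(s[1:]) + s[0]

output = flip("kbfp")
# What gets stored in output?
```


flip("kbfp")
= flip("bfp") + "k"
= flip("fp") + "b" + "k"
= flip("p") + "f" + "b" + "k"
= "p" + "f" + "b" + "k"
= "pfbk"


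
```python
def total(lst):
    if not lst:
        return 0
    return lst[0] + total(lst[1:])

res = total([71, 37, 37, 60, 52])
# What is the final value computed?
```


total([71, 37, 37, 60, 52])
= 71 + total([37, 37, 60, 52])
= 71 + 37 + total([37, 60, 52])
= 71 + 37 + 37 + total([60, 52])
= 71 + 37 + 37 + 60 + total([52])
= 71 + 37 + 37 + 60 + 52 + total([])
= 71 + 37 + 37 + 60 + 52 + 0
= 257


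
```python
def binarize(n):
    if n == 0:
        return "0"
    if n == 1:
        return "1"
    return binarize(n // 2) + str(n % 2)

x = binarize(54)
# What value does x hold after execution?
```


binarize(54)
= binarize(27) + "0"
= binarize(13) + "1" + "0"
= binarize(6) + "1" + "1" + "0"
= binarize(3) + "0" + "1" + "1" + "0"
= binarize(1) + "1" + "0" + "1" + "1" + "0"
= "1" + "1" + "0" + "1" + "1" + "0"
= "110110"


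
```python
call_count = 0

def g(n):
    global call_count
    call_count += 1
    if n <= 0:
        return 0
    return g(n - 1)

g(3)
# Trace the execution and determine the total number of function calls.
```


g(3) calls g(2) calls ... calls g(0)
Total calls: 3 + 1 (for base case) = 4


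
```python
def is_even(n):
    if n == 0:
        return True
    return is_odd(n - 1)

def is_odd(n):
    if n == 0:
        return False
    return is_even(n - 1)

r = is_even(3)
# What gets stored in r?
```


is_even(3)
= is_odd(2)
= is_even(1)
= is_odd(0)
n == 0: return False
= False


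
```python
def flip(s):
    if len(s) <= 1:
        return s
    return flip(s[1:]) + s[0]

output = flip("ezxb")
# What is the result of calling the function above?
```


flip("ezxb")
= flip("zxb") + "e"
= flip("xb") + "z" + "e"
= flip("b") + "x" + "z" + "e"
= "b" + "x" + "z" + "e"
= "bxze"


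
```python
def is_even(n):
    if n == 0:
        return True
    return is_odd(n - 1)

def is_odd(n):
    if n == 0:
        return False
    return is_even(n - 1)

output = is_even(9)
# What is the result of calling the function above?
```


is_even(9)
= is_odd(8)
= is_even(7)
= is_odd(6)
= is_even(5)
= is_odd(4)
= is_even(3)
= is_odd(2)
= is_even(1)
= is_odd(0)
n == 0: return False
= False


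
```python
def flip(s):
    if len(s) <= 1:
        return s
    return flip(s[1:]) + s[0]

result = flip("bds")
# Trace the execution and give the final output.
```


flip("bds")
= flip("ds") + "b"
= flip("s") + "d" + "b"
= "s" + "d" + "b"
= "sdb"


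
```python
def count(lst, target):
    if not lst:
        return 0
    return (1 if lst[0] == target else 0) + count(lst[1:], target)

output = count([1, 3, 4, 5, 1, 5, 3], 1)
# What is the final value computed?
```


count([1, 3, 4, 5, 1, 5, 3], 1)
lst[0]=1 == 1: 1 + count([3, 4, 5, 1, 5, 3], 1)
lst[0]=3 != 1: 0 + count([4, 5, 1, 5, 3], 1)
lst[0]=4 != 1: 0 + count([5, 1, 5, 3], 1)
lst[0]=5 != 1: 0 + count([1, 5, 3], 1)
lst[0]=1 == 1: 1 + count([5, 3], 1)
lst[0]=5 != 1: 0 + count([3], 1)
lst[0]=3 != 1: 0 + count([], 1)
= 2


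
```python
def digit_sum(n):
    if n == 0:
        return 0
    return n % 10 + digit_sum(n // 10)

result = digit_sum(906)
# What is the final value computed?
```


digit_sum(906)
= 6 + digit_sum(90)
= 6 + 0 + digit_sum(9)
= 6 + 0 + 9 + digit_sum(0)
= 6 + 0 + 9 + 0
= 15


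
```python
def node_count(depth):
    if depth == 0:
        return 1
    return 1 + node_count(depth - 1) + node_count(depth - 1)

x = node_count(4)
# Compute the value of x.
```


node_count(4)
= 1 + node_count(3) + node_count(3)
= 1 + 2 * node_count(3)
node_count(k) = 2^(k+1) - 1
node_count(0) = 1
node_count(1) = 3
node_count(2) = 7
node_count(3) = 15
node_count(4) = 31
node_count(4) = 2^5 - 1 = 31


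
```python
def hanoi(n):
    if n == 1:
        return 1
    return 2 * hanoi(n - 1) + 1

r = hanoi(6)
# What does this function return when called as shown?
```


hanoi(6)
= 2 * hanoi(5) + 1
= 2 * (2 * hanoi(4) + 1) + 1
= 2 * (2 * (2 * hanoi(3) + 1) + 1) + 1
= 2 * (2 * (2 * (2 * hanoi(2) + 1) + 1) + 1) + 1
= 2 * (2 * (2 * (2 * (2 * hanoi(1) + 1) + 1) + 1) + 1) + 1
Now compute bottom-up:
hanoi(1) = 1
hanoi(2) = 2 * 1 + 1 = 3
hanoi(3) = 2 * 3 + 1 = 7
hanoi(4) = 2 * 7 + 1 = 15
hanoi(5) = 2 * 15 + 1 = 31
hanoi(6) = 2 * 31 + 1 = 63
= 63
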